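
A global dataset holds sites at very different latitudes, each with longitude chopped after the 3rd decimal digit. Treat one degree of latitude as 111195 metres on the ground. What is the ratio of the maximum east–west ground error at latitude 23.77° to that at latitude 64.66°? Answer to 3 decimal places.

2.138

Truncating at 3 decimal places can drop up to a full unit in the last place, so the longitude may be off by as much as 0.001°.
At 23.77°: 0.001° × 111195 × cos 23.77° = 0.001 × 111195 × 0.9152 ≈ 101.76 m.
At 64.66°: 0.001° × 111195 × cos 64.66° = 0.001 × 111195 × 0.4280 ≈ 47.59 m.
The ratio reduces to cos 23.77° / cos 64.66° = 0.9152/0.4280 ≈ 2.1383.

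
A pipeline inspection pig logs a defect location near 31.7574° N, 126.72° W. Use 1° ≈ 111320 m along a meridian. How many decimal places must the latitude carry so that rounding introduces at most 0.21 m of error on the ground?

6 decimal places

One degree of latitude covers 111320 m.
With N decimal places the half-ulp bound is 0.5·10⁻ᴺ°, or 0.5·10⁻ᴺ × 111320 m on the ground.
Setting 55660 × 10⁻ᴺ ≤ 0.21 gives 10ᴺ ≥ 2.65e+05, i.e. N ≥ 5.42.
N = 5 would give 0.557 m (too coarse); N = 6 gives 0.0557 m ≤ 0.21 m.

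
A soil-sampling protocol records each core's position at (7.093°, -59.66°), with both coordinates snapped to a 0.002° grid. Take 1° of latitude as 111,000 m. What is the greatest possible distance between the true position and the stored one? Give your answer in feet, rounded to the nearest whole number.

With a 0.002° grid the true value lies within half a step, ±0.002°/2 = ±0.001°, of the stored one.
N–S: 0.001° × 111000 m/° = 111 m.
E–W at 7.093°: 0.001° × 111000 × cos 7.093° = 0.001 × 111000 × 0.9923 ≈ 110.151 m.
The two errors are perpendicular, so the maximum displacement is √(111² + 110.151²) ≈ 156.378 m.
In feet: 156.378 m ÷ 0.3048 ≈ 513.05 ft.

513 feet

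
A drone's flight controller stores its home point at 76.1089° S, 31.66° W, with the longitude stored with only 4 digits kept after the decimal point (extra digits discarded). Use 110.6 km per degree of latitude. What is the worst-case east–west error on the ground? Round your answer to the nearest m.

Truncating at 4 decimal places can drop up to a full unit in the last place, so the longitude may be off by as much as 0.0001°.
One degree of longitude at 76.1089° is 110600 × cos 76.1089° ≈ 110600 × 0.2401 = 26552.5 m.
So at most 0.0001° × 26552.5 ≈ 2.65525 m east–west.

3 m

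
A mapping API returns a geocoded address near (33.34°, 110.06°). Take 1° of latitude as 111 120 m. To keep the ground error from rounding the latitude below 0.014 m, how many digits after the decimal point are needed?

7

One degree of latitude covers 111120 m.
Rounding to N decimal places gives at most 0.5 × 10⁻ᴺ degrees of error, i.e. 0.5 × 10⁻ᴺ × 111120 m.
Need 0.5 × 111120 × 10⁻ᴺ ≤ 0.014 → 10⁻ᴺ ≤ 2.520e-07, so N ≥ 6.60.
N = 6 would give 0.0556 m (too coarse); N = 7 gives 0.00556 m ≤ 0.014 m.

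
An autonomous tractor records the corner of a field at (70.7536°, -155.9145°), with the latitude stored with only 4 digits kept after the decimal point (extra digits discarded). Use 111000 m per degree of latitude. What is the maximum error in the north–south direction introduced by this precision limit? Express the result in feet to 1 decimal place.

Truncating at 4 decimal places can drop up to a full unit in the last place, so the latitude may be off by as much as 0.0001°.
Along the meridian that is 0.0001° × 111000 m/° = 11.1 m.
In feet: 11.1 m ÷ 0.3048 ≈ 36.417 ft.

36.4 feet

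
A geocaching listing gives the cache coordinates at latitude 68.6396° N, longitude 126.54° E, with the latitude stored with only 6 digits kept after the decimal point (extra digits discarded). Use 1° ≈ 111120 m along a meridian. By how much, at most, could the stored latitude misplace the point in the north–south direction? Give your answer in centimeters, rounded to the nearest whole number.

11 centimeters

Truncating at 6 decimal places can drop up to a full unit in the last place, so the latitude may be off by as much as 1e-06°.
North–south distance: 1e-06° × 111120 m/° = 0.11112 m.
That is 0.11112 m = 11.112 cm.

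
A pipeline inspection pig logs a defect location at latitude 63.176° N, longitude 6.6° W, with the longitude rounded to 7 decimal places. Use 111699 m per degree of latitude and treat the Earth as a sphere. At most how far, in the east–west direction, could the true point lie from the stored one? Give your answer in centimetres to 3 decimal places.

Rounding to 7 decimal places leaves the longitude within ±5e-08° of the true value.
At latitude 63.176° a degree of longitude spans 111699 m × cos 63.176° = 111699 × 0.4513 ≈ 50404.3 m.
East–west error: 5e-08° × 50404.3 m/° ≈ 0.00252022 m.
That is 0.00252022 m = 0.25202 cm.

0.252 centimetres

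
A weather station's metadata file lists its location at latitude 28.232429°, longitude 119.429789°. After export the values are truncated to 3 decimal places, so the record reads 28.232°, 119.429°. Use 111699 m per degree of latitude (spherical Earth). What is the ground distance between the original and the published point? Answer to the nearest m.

Δlat = 28.232429 − 28.232 = +0.000429°; Δlon = 119.429789 − 119.429 = +0.000789°.
North–south shift: 0.000429 × 111699 = 47.9189 m.
East–west at this latitude: 0.000789° × 111699 × cos 28.232° ≈ 0.000789 × 98411.2 = 77.6465 m.
Distance: √(47.9189² + 77.6465²) ≈ 91.2425 m.

91 m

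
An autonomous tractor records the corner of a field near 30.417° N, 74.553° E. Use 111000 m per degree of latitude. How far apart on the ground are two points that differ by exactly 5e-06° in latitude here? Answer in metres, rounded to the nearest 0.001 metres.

Along a meridian 5e-06° is 5e-06 × 111000 = 0.555 m.

0.555 metres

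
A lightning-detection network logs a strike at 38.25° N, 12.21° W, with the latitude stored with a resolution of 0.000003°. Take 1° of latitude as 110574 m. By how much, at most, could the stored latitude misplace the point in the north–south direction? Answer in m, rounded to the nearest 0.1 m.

With a 0.000003° grid the true value lies within half a step, ±0.000003°/2 = ±1.5e-06°, of the stored one.
Along the meridian that is 1.5e-06° × 110574 m/° = 0.165861 m.

0.2 m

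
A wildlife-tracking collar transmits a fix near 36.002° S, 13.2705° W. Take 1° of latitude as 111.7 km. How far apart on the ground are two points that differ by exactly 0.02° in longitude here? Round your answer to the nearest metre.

One degree of longitude here spans 111700 × cos 36.002° = 111700 × 0.8090 ≈ 90364.9 m; 0.02° of that is 1807.3 m.

1807 metres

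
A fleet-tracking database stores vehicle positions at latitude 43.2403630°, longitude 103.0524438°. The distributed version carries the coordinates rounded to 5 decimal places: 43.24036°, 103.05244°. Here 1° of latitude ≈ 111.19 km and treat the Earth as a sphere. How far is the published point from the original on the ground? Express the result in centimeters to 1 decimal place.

45.4 centimeters

Δlat = 43.2403630 − 43.24036 = +0.0000030°; Δlon = 103.0524438 − 103.05244 = +0.0000038°.
N–S: 0.0000030° × 111190 m/° = 0.33357 m.
E–W at 43.2404°: 0.0000038° × 111190 × cos 43.2404° = 0.0000038 × 111190 × 0.7285 ≈ 0.307801 m.
Combined displacement = (0.33357² + 0.307801²)^½ ≈ 0.453884 m.
That is 0.453884 m = 45.388 cm.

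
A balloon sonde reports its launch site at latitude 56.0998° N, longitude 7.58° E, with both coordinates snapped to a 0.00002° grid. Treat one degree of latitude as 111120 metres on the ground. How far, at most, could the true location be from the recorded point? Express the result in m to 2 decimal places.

With a 0.00002° grid the true value lies within half a step, ±0.00002°/2 = ±1e-05°, of the stored one.
Latitude error → 1e-05 × 111120 = 1.1112 m along the meridian.
Longitude error → 1e-05 × 111120 × cos 56.0998° = 1e-05 × 111120 × 0.5577 ≈ 0.61977 m.
Worst case both components are at the extreme and orthogonal: √(1.1112² + 0.61977²) ≈ 1.27235 m.

1.27 m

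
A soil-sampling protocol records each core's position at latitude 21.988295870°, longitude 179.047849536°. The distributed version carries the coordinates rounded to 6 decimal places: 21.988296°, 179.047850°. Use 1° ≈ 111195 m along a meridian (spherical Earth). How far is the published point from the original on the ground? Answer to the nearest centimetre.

5 centimetres

The latitude changed by -0.000000130° and the longitude by -0.000000464°.
N–S: -0.000000130° × 111195 m/° = -0.0144553 m.
E–W at 21.9883°: -0.000000464° × 111195 × cos 21.9883° = -0.000000464 × 111195 × 0.9273 ≈ -0.0478415 m.
Combined displacement = (0.0144553² + 0.0478415²)^½ ≈ 0.0499777 m.
That is 0.0499777 m = 4.9978 cm.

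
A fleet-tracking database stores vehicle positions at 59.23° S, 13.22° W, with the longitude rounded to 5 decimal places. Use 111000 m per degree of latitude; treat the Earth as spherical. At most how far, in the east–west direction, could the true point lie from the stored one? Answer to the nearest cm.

Rounding to 5 decimal places leaves the longitude within ±5e-06° of the true value.
At latitude 59.23° a degree of longitude spans 111000 m × cos 59.23° = 111000 × 0.5116 ≈ 56786.8 m.
So at most 5e-06° × 56786.8 ≈ 0.283934 m east–west.
That is 0.283934 m = 28.393 cm.

28 cm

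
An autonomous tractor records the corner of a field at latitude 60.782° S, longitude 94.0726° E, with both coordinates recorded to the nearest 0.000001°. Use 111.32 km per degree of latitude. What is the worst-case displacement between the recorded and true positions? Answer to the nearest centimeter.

6 centimeters

Rounding to 6 decimal places leaves each coordinate within ±5e-07° of the true value.
Latitude error → 5e-07 × 111320 = 0.05566 m along the meridian.
Longitude error → 5e-07 × 111320 × cos 60.782° = 5e-07 × 111320 × 0.4881 ≈ 0.0271695 m.
Worst case both components are at the extreme and orthogonal: √(0.05566² + 0.0271695²) ≈ 0.0619372 m.
That is 0.0619372 m = 6.1937 cm.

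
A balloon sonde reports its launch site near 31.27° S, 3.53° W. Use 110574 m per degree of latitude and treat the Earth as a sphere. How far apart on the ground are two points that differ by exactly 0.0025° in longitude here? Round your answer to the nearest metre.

236 metres

One degree of longitude here spans 110574 × cos 31.27° = 110574 × 0.8547 ≈ 94511 m; 0.0025° of that is 236.277 m.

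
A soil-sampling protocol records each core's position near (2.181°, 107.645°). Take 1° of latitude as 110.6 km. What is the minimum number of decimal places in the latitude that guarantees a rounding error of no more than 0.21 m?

One degree of latitude covers 110600 m.
With N decimal places the half-ulp bound is 0.5·10⁻ᴺ°, or 0.5·10⁻ᴺ × 110600 m on the ground.
Need 0.5 × 110600 × 10⁻ᴺ ≤ 0.21 → 10⁻ᴺ ≤ 3.797e-06, so N ≥ 5.42.
So 6 decimal places suffice (0.0553 m); 5 would allow up to 0.553 m.

6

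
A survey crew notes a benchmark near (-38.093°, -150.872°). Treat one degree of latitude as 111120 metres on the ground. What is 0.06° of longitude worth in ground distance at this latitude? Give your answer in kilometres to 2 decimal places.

5.25 kilometres

One degree of longitude here spans 111120 × cos 38.093° = 111120 × 0.7870 ≈ 87452.6 m; 0.06° of that is 5247.16 m.
That is 5247.16 m = 5.2472 km.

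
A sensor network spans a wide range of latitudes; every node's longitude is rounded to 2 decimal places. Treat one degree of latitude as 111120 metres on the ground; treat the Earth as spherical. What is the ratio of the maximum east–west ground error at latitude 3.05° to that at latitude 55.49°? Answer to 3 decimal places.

Rounding to 2 decimal places leaves the longitude within ±0.005° of the true value.
At 3.05°: 0.005° × 111120 × cos 3.05° = 0.005 × 111120 × 0.9986 ≈ 554.81 m.
At 55.49°: 0.005° × 111120 × cos 55.49° = 0.005 × 111120 × 0.5666 ≈ 314.78 m.
Ratio: 554.81 / 314.78 = cos 3.05° / cos 55.49° ≈ 1.7626.

1.763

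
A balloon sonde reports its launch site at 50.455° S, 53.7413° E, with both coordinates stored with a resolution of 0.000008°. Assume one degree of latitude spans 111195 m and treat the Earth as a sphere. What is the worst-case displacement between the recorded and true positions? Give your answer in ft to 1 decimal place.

1.7 ft

With a 0.000008° grid the true value lies within half a step, ±0.000008°/2 = ±4e-06°, of the stored one.
Latitude error → 4e-06 × 111195 = 0.44478 m along the meridian.
Longitude error → 4e-06 × 111195 × cos 50.455° = 4e-06 × 111195 × 0.6367 ≈ 0.283184 m.
Combining orthogonally: (0.44478² + 0.283184²)^½ ≈ 0.527278 m.
Converting: 0.527278 m × 3.2808 ft/m ≈ 1.7299 ft.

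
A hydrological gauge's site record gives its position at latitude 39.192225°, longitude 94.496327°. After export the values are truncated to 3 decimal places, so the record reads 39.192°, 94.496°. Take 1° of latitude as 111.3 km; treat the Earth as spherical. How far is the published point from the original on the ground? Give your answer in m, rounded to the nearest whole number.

The latitude changed by +0.000225° and the longitude by +0.000327°.
N–S: 0.000225° × 111300 m/° = 25.0425 m.
E–W at 39.192°: 0.000327° × 111300 × cos 39.192° = 0.000327 × 111300 × 0.7750 ≈ 28.2074 m.
Combined displacement = (25.0425² + 28.2074²)^½ ≈ 37.7198 m.

38 m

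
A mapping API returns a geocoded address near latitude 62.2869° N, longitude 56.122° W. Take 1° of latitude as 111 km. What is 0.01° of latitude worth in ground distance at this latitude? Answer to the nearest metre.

1110 metres

0.01° × 111000 m/° = 1110 m.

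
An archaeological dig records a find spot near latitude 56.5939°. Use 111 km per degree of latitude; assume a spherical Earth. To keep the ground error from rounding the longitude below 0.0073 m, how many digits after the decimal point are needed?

7

At 56.5939° one degree of longitude covers 111000 × cos 56.5939° ≈ 111000 × 0.5506 ≈ 61113.2 m.
With N decimal places the half-ulp bound is 0.5·10⁻ᴺ°, or 0.5·10⁻ᴺ × 61113.2 m on the ground.
Setting 30556.6 × 10⁻ᴺ ≤ 0.0073 gives 10ᴺ ≥ 4.186e+06, i.e. N ≥ 6.62.
So 7 decimal places suffice (0.00306 m); 6 would allow up to 0.0306 m.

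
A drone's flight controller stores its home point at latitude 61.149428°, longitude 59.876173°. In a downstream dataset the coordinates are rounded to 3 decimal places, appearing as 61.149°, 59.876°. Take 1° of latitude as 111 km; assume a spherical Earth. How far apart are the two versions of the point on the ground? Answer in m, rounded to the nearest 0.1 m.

Δlat = 61.149428 − 61.149 = +0.000428°; Δlon = 59.876173 − 59.876 = +0.000173°.
N–S: 0.000428° × 111000 m/° = 47.508 m.
East–west at this latitude: 0.000173° × 111000 × cos 61.149° ≈ 0.000173 × 53561.2 = 9.26609 m.
Combined displacement = (47.508² + 9.26609²)^½ ≈ 48.4032 m.

48.4 m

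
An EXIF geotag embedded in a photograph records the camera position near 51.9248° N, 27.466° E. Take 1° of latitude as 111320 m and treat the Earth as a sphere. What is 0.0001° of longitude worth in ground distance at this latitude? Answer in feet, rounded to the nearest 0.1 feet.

0.0001° of longitude at 51.9248° is 0.0001 × 111320 × cos 51.9248° ≈ 0.0001 × 68650.5 = 6.86505 m.
In feet: 6.86505 m ÷ 0.3048 ≈ 22.523 ft.

22.5 feet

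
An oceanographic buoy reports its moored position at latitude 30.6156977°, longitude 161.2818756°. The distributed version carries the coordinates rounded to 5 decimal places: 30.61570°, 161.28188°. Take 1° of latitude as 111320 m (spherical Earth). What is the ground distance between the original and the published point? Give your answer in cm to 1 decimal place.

49.3 cm

The latitude changed by -0.0000023° and the longitude by -0.0000044°.
North–south shift: -0.0000023 × 111320 = -0.256036 m.
East–west at this latitude: -0.0000044° × 111320 × cos 30.6157° ≈ -0.0000044 × 95802.3 = -0.42153 m.
Hypotenuse of the two orthogonal shifts: √(0.256036² + 0.42153²) = 0.493196 m.
That is 0.493196 m = 49.32 cm.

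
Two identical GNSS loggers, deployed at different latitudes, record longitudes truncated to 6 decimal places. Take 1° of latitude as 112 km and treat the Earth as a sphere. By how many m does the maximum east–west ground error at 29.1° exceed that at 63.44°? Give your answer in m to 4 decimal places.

Truncating at 6 decimal places can drop up to a full unit in the last place, so the longitude may be off by as much as 1e-06°.
At 29.1°: 1e-06° × 112000 × cos 29.1° = 1e-06 × 112000 × 0.8738 ≈ 0.097862 m.
At 63.44°: 1e-06° × 112000 × cos 63.44° = 1e-06 × 112000 × 0.4471 ≈ 0.050079 m.
So the lower-latitude error exceeds the higher by 0.097862 − 0.050079 = 0.047783 m.

0.0478 m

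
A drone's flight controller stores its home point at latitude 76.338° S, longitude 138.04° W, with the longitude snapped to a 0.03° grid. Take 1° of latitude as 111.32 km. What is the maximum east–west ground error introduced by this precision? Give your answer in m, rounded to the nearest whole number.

394 m

With a 0.03° grid the true value lies within half a step, ±0.03°/2 = ±0.015°, of the stored one.
Parallels shrink by cos φ, so at 76.338° a degree of longitude is 111320 × 0.2362 ≈ 26293.1 m.
So at most 0.015° × 26293.1 ≈ 394.396 m east–west.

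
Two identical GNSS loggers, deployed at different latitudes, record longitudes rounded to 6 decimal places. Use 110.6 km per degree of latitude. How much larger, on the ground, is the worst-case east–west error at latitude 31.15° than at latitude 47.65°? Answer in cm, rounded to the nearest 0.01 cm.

1.01 cm

Rounding to 6 decimal places leaves the longitude within ±5e-07° of the true value.
At 31.15°: 5e-07° × 110600 × cos 31.15° = 5e-07 × 110600 × 0.8558 ≈ 0.047327 m.
At 47.65°: 5e-07° × 110600 × cos 47.65° = 5e-07 × 110600 × 0.6737 ≈ 0.037253 m.
Difference: 0.047327 − 0.037253 = 0.010073 m.
That is 0.0100734 m = 1.0073 cm.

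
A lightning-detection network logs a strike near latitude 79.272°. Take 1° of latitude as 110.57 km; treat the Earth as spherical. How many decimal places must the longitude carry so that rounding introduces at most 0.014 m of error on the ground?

At 79.272° one degree of longitude covers 110570 × cos 79.272° ≈ 110570 × 0.1861 ≈ 20582.3 m.
N decimal places → at most half a unit in the last place, 0.5 × 10⁻ᴺ° = 20582.3/2 × 10⁻ᴺ m.
Need 0.5 × 20582.3 × 10⁻ᴺ ≤ 0.014 → 10⁻ᴺ ≤ 1.360e-06, so N ≥ 5.87.
So 6 decimal places suffice (0.0103 m); 5 would allow up to 0.103 m.

6 decimal places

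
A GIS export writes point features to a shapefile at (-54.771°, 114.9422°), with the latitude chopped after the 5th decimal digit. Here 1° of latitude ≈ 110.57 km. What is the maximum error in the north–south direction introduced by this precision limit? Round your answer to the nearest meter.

Truncating at 5 decimal places can drop up to a full unit in the last place, so the latitude may be off by as much as 1e-05°.
Along the meridian that is 1e-05° × 110570 m/° = 1.1057 m.

1 meters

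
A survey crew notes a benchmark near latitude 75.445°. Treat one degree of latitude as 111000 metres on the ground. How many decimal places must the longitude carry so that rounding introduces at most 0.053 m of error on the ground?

At 75.445° one degree of longitude covers 111000 × cos 75.445° ≈ 111000 × 0.2513 ≈ 27895.3 m.
Rounding to N decimal places gives at most 0.5 × 10⁻ᴺ degrees of error, i.e. 0.5 × 10⁻ᴺ × 27895.3 m.
Need 0.5 × 27895.3 × 10⁻ᴺ ≤ 0.053 → 10⁻ᴺ ≤ 3.800e-06, so N ≥ 5.42.
N = 5 would give 0.139 m (too coarse); N = 6 gives 0.0139 m ≤ 0.053 m.

6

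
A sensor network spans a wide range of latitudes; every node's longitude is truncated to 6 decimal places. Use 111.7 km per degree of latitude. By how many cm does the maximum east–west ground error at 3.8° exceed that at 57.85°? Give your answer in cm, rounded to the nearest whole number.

Truncating at 6 decimal places can drop up to a full unit in the last place, so the longitude may be off by as much as 1e-06°.
Error at 3.8° = 1e-06° × 111700 × cos 3.8° ≈ 0.1117 × 0.9978 = 0.11145 m.
Error at 57.85° = 1e-06° × 111700 × cos 57.85° ≈ 0.1117 × 0.5321 = 0.05944 m.
Difference: 0.11145 − 0.05944 = 0.052015 m.
That is 0.0520147 m = 5.2015 cm.

5 cm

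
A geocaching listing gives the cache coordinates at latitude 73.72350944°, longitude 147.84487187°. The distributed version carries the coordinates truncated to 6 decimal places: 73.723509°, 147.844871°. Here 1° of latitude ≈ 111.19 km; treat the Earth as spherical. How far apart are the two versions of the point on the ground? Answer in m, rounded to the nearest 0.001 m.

The latitude changed by +0.00000044° and the longitude by +0.00000087°.
N–S: 0.00000044° × 111190 m/° = 0.0489236 m.
East–west at this latitude: 0.00000087° × 111190 × cos 73.7235° ≈ 0.00000087 × 31163.5 = 0.0271123 m.
Hypotenuse of the two orthogonal shifts: √(0.0489236² + 0.0271123²) = 0.0559338 m.

0.056 m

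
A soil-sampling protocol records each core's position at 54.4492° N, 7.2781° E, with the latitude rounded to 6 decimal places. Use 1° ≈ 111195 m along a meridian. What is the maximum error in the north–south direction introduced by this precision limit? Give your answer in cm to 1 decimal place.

Rounding to 6 decimal places leaves the latitude within ±5e-07° of the true value.
North–south distance: 5e-07° × 111195 m/° = 0.0555975 m.
That is 0.0555975 m = 5.5597 cm.

5.6 cm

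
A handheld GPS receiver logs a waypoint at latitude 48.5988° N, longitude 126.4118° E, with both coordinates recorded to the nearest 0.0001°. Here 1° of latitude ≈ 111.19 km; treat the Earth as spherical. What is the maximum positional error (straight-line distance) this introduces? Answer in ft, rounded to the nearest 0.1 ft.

Rounding to 4 decimal places leaves each coordinate within ±5e-05° of the true value.
North–south component: 5e-05° × 111190 = 5.5595 m.
E–W at 48.5988°: 5e-05° × 111190 × cos 48.5988° = 5e-05 × 111190 × 0.6613 ≈ 3.67665 m.
Worst case both components are at the extreme and orthogonal: √(5.5595² + 3.67665²) ≈ 6.66527 m.
In feet: 6.66527 m ÷ 0.3048 ≈ 21.868 ft.

21.9 ft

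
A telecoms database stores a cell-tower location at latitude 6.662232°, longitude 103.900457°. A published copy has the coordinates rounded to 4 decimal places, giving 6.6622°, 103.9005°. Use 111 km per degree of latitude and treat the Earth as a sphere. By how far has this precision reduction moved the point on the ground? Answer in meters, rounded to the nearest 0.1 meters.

5.9 meters

The latitude changed by +0.000032° and the longitude by -0.000043°.
North–south shift: 0.000032 × 111000 = 3.552 m.
E–W at 6.6622°: -0.000043° × 111000 × cos 6.6622° = -0.000043 × 111000 × 0.9932 ≈ -4.74077 m.
Distance: √(3.552² + 4.74077²) ≈ 5.92382 m.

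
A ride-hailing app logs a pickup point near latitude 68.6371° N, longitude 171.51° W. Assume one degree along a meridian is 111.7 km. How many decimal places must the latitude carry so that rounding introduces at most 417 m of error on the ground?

One degree of latitude covers 111700 m.
Rounding to N decimal places gives at most 0.5 × 10⁻ᴺ degrees of error, i.e. 0.5 × 10⁻ᴺ × 111700 m.
Need 0.5 × 111700 × 10⁻ᴺ ≤ 417 → 10⁻ᴺ ≤ 7.466e-03, so N ≥ 2.13.
So 3 decimal places suffice (55.9 m); 2 would allow up to 558 m.

3 decimal places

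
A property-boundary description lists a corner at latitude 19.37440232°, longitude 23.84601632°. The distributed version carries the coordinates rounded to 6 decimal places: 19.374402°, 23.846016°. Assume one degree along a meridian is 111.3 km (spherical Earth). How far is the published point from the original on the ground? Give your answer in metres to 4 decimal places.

The latitude changed by +0.00000032° and the longitude by +0.00000032°.
N–S: 0.00000032° × 111300 m/° = 0.035616 m.
East–west at this latitude: 0.00000032° × 111300 × cos 19.3744° ≈ 0.00000032 × 104997 = 0.0335991 m.
Hypotenuse of the two orthogonal shifts: √(0.035616² + 0.0335991²) = 0.0489632 m.

0.0490 metres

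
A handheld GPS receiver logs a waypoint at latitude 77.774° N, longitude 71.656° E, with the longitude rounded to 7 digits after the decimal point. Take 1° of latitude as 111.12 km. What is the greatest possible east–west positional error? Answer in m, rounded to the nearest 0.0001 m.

0.0012 m

Rounding to 7 decimal places leaves the longitude within ±5e-08° of the true value.
Parallels shrink by cos φ, so at 77.774° a degree of longitude is 111120 × 0.2118 ≈ 23531.7 m.
Maximum E–W displacement: 5e-08 × 23531.7 = 0.00117658 m.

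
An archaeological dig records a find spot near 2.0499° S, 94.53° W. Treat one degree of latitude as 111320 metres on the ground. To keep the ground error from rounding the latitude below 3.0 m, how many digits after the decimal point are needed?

One degree of latitude covers 111320 m.
Rounding to N decimal places gives at most 0.5 × 10⁻ᴺ degrees of error, i.e. 0.5 × 10⁻ᴺ × 111320 m.
Need 0.5 × 111320 × 10⁻ᴺ ≤ 3.0 → 10⁻ᴺ ≤ 5.390e-05, so N ≥ 4.27.
At 4 places the error can reach 5.57 m, but 5 places keeps it to 0.557 m.

5 decimal places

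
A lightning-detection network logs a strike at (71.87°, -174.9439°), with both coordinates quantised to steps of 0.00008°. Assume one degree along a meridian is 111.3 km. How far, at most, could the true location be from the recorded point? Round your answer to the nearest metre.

5 metres

With a 0.00008° grid the true value lies within half a step, ±0.00008°/2 = ±4e-05°, of the stored one.
N–S: 4e-05° × 111300 m/° = 4.452 m.
E–W at 71.87°: 4e-05° × 111300 × cos 71.87° = 4e-05 × 111300 × 0.3112 ≈ 1.38535 m.
The two errors are perpendicular, so the maximum displacement is √(4.452² + 1.38535²) ≈ 4.66256 m.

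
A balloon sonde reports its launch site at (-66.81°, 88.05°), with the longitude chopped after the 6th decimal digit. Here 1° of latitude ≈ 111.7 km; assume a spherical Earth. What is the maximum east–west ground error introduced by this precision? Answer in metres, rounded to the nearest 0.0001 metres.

0.0440 metres

Truncating at 6 decimal places can drop up to a full unit in the last place, so the longitude may be off by as much as 1e-06°.
One degree of longitude at 66.81° is 111700 × cos 66.81° ≈ 111700 × 0.3938 = 43985.4 m.
So at most 1e-06° × 43985.4 ≈ 0.0439854 m east–west.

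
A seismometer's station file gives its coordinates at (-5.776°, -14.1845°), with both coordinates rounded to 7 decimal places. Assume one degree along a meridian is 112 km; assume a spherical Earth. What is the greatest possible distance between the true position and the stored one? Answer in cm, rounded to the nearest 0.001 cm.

0.790 cm

Rounding to 7 decimal places leaves each coordinate within ±5e-08° of the true value.
Latitude error → 5e-08 × 112000 = 0.0056 m along the meridian.
Longitude error → 5e-08 × 112000 × cos 5.776° = 5e-08 × 112000 × 0.9949 ≈ 0.00557157 m.
The two errors are perpendicular, so the maximum displacement is √(0.0056² + 0.00557157²) ≈ 0.00789952 m.
That is 0.00789952 m = 0.78995 cm.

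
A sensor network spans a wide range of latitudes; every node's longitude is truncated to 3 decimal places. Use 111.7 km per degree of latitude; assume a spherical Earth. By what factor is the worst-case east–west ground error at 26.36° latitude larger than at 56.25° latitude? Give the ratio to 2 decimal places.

1.61

Truncating at 3 decimal places can drop up to a full unit in the last place, so the longitude may be off by as much as 0.001°.
Error at 26.36° = 0.001° × 111700 × cos 26.36° ≈ 111.7 × 0.8960 = 100.09 m.
Error at 56.25° = 0.001° × 111700 × cos 56.25° ≈ 111.7 × 0.5556 = 62.057 m.
Ratio: 100.09 / 62.057 = cos 26.36° / cos 56.25° ≈ 1.6128.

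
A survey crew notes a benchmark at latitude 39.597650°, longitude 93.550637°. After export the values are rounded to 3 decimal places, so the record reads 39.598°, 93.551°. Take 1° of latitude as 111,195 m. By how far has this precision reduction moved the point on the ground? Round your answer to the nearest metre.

50 metres

The latitude changed by -0.000350° and the longitude by -0.000363°.
North–south shift: -0.000350 × 111195 = -38.9182 m.
East–west at this latitude: -0.000363° × 111195 × cos 39.598° ≈ -0.000363 × 85679.7 = -31.1017 m.
Combined displacement = (38.9182² + 31.1017²)^½ ≈ 49.8192 m.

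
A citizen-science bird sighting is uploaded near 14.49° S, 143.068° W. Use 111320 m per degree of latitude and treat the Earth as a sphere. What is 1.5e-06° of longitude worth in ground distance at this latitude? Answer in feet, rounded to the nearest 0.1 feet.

0.5 feet

One degree of longitude here spans 111320 × cos 14.49° = 111320 × 0.9682 ≈ 107779 m; 1.5e-06° of that is 0.161669 m.
Converting: 0.161669 m × 3.2808 ft/m ≈ 0.53041 ft.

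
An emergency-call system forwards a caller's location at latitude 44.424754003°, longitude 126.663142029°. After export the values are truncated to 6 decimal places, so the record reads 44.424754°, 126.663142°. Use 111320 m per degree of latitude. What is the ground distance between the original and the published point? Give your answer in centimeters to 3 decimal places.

The latitude changed by +0.000000003° and the longitude by +0.000000029°.
North–south shift: 0.000000003 × 111320 = 0.00033396 m.
E–W at 44.4248°: 0.000000029° × 111320 × cos 44.4248° = 0.000000029 × 111320 × 0.7142 ≈ 0.00230554 m.
Combined displacement = (0.00033396² + 0.00230554²)^½ ≈ 0.0023296 m.
That is 0.0023296 m = 0.23296 cm.

0.233 centimeters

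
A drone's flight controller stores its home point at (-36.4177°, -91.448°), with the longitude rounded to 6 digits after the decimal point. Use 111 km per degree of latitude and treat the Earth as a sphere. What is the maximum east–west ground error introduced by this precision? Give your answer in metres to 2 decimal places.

Rounding to 6 decimal places leaves the longitude within ±5e-07° of the true value.
One degree of longitude at 36.4177° is 111000 × cos 36.4177° ≈ 111000 × 0.8047 = 89322.9 m.
So at most 5e-07° × 89322.9 ≈ 0.0446614 m east–west.

0.04 metres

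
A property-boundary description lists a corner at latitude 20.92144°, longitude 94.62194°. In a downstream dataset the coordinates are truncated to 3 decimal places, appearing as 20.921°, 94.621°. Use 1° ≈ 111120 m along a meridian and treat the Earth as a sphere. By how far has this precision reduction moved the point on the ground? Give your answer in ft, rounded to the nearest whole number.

The latitude changed by +0.00044° and the longitude by +0.00094°.
North–south shift: 0.00044 × 111120 = 48.8928 m.
E–W at 20.921°: 0.00094° × 111120 × cos 20.921° = 0.00094 × 111120 × 0.9341 ≈ 97.5666 m.
Combined displacement = (48.8928² + 97.5666²)^½ ≈ 109.132 m.
In feet: 109.132 m ÷ 0.3048 ≈ 358.04 ft.

358 ft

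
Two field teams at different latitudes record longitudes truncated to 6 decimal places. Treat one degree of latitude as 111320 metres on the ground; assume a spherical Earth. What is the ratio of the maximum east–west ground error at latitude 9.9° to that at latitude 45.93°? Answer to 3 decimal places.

Truncating at 6 decimal places can drop up to a full unit in the last place, so the longitude may be off by as much as 1e-06°.
Error at 9.9° = 1e-06° × 111320 × cos 9.9° ≈ 0.11132 × 0.9851 = 0.10966 m.
Error at 45.93° = 1e-06° × 111320 × cos 45.93° ≈ 0.11132 × 0.6955 = 0.077427 m.
Ratio: 0.10966 / 0.077427 = cos 9.9° / cos 45.93° ≈ 1.4163.

1.416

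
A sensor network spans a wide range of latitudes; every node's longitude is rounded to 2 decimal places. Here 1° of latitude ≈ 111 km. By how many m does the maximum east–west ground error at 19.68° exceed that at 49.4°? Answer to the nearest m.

Rounding to 2 decimal places leaves the longitude within ±0.005° of the true value.
At 19.68°: 0.005° × 111000 × cos 19.68° = 0.005 × 111000 × 0.9416 ≈ 522.58 m.
Error at 49.4° = 0.005° × 111000 × cos 49.4° ≈ 555 × 0.6508 = 361.18 m.
So the lower-latitude error exceeds the higher by 522.58 − 361.18 = 161.4 m.

161 m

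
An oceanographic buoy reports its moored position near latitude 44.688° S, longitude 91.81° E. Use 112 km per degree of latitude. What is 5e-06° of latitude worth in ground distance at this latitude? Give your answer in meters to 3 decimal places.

0.560 meters

Along a meridian 5e-06° is 5e-06 × 112000 = 0.56 m.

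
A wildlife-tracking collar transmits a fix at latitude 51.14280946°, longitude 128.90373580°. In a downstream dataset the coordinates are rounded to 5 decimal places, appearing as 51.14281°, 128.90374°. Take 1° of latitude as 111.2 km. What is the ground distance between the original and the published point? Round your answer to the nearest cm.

30 cm

The latitude changed by -0.00000054° and the longitude by -0.00000420°.
N–S: -0.00000054° × 111200 m/° = -0.060048 m.
E–W at 51.1428°: -0.00000420° × 111200 × cos 51.1428° = -0.00000420 × 111200 × 0.6274 ≈ -0.293012 m.
Hypotenuse of the two orthogonal shifts: √(0.060048² + 0.293012²) = 0.299102 m.
That is 0.299102 m = 29.91 cm.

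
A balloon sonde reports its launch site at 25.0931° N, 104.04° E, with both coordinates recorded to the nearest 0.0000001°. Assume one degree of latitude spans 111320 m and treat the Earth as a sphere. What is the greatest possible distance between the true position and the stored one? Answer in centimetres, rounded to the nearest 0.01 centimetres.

0.75 centimetres

Rounding to 7 decimal places leaves each coordinate within ±5e-08° of the true value.
Latitude error → 5e-08 × 111320 = 0.005566 m along the meridian.
Longitude error → 5e-08 × 111320 × cos 25.0931° = 5e-08 × 111320 × 0.9056 ≈ 0.00504068 m.
The two errors are perpendicular, so the maximum displacement is √(0.005566² + 0.00504068²) ≈ 0.00750925 m.
That is 0.00750925 m = 0.75092 cm.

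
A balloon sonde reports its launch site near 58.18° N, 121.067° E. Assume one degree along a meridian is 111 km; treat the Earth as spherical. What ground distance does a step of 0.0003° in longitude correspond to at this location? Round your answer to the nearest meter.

18 meters

One degree of longitude here spans 111000 × cos 58.18° = 111000 × 0.5273 ≈ 58525 m; 0.0003° of that is 17.5575 m.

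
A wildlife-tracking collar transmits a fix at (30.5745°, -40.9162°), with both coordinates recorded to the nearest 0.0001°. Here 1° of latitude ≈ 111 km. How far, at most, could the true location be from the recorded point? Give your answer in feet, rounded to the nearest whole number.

24 feet

Rounding to 4 decimal places leaves each coordinate within ±5e-05° of the true value.
North–south component: 5e-05° × 111000 = 5.55 m.
East–west component at 30.5745°: 5e-05° × 111000 × cos 30.5745° ≈ 5e-05 × 95567.5 ≈ 4.77838 m.
Worst case both components are at the extreme and orthogonal: √(5.55² + 4.77838²) ≈ 7.32362 m.
Converting: 7.32362 m × 3.2808 ft/m ≈ 24.028 ft.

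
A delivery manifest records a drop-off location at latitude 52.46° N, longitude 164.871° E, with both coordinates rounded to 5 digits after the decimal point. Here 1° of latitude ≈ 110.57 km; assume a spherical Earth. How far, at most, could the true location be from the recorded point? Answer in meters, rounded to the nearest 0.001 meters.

0.647 meters

Rounding to 5 decimal places leaves each coordinate within ±5e-06° of the true value.
Latitude error → 5e-06 × 110570 = 0.55285 m along the meridian.
E–W at 52.46°: 5e-06° × 110570 × cos 52.46° = 5e-06 × 110570 × 0.6093 ≈ 0.33686 m.
Combining orthogonally: (0.55285² + 0.33686²)^½ ≈ 0.647393 m.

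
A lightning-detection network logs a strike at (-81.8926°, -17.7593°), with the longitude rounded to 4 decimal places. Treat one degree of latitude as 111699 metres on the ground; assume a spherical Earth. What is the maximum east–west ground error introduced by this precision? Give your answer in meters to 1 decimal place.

0.8 meters

Rounding to 4 decimal places leaves the longitude within ±5e-05° of the true value.
One degree of longitude at 81.8926° is 111699 × cos 81.8926° ≈ 111699 × 0.1410 = 15752.8 m.
East–west error: 5e-05° × 15752.8 m/° ≈ 0.78764 m.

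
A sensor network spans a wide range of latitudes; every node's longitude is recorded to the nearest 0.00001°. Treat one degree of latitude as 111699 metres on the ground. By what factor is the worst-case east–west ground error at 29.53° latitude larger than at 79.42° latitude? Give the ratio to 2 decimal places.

4.74

Rounding to 5 decimal places leaves the longitude within ±5e-06° of the true value.
Error at 29.53° = 5e-06° × 111699 × cos 29.53° ≈ 0.5585 × 0.8701 = 0.48595 m.
Error at 79.42° = 5e-06° × 111699 × cos 79.42° ≈ 0.5585 × 0.1836 = 0.10254 m.
The ratio reduces to cos 29.53° / cos 79.42° = 0.8701/0.1836 ≈ 4.7389.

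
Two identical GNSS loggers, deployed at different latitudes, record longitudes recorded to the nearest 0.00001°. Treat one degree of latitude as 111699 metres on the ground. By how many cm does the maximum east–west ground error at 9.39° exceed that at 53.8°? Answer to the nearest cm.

22 cm

Rounding to 5 decimal places leaves the longitude within ±5e-06° of the true value.
Error at 9.39° = 5e-06° × 111699 × cos 9.39° ≈ 0.5585 × 0.9866 = 0.55101 m.
At 53.8°: 5e-06° × 111699 × cos 53.8° = 5e-06 × 111699 × 0.5906 ≈ 0.32985 m.
So the lower-latitude error exceeds the higher by 0.55101 − 0.32985 = 0.22116 m.
That is 0.221161 m = 22.116 cm.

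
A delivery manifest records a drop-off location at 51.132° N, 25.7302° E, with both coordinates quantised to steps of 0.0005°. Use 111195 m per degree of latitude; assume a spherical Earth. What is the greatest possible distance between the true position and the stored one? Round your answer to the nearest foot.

108 feet

With a 0.0005° grid the true value lies within half a step, ±0.0005°/2 = ±0.00025°, of the stored one.
North–south component: 0.00025° × 111195 = 27.7988 m.
Longitude error → 0.00025 × 111195 × cos 51.132° = 0.00025 × 111195 × 0.6275 ≈ 17.4445 m.
The two errors are perpendicular, so the maximum displacement is √(27.7988² + 17.4445²) ≈ 32.8189 m.
In feet: 32.8189 m ÷ 0.3048 ≈ 107.67 ft.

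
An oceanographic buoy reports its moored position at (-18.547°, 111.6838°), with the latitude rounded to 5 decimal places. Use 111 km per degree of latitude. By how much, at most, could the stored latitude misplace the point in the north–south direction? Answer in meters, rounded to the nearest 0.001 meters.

0.555 meters

Rounding to 5 decimal places leaves the latitude within ±5e-06° of the true value.
North–south distance: 5e-06° × 111000 m/° = 0.555 m.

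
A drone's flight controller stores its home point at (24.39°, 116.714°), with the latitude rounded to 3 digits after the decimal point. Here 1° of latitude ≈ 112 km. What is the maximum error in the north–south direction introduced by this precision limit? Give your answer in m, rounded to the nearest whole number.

Rounding to 3 decimal places leaves the latitude within ±0.0005° of the true value.
So the N–S error is at most 0.0005 × 112000 = 56 m.

56 m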